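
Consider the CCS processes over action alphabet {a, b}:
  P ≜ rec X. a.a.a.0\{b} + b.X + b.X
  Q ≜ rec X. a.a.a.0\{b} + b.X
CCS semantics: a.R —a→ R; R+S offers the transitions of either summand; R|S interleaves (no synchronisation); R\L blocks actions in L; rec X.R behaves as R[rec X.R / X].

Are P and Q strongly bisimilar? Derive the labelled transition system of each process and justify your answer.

YES

Reachable graph of P (4 states):
  s0 = rec X. a.a.a.0\{b} + b.X + b.X | -a-> s1, -b-> s0
  s1 = a.a.0\{b} | -a-> s2
  s2 = a.0\{b} | -a-> s3
  s3 = 0\{b} | stopped
Reachable graph of Q (4 states):
  t0 = rec X. a.a.a.0\{b} + b.X | -a-> t1, -b-> t0
  t1 = a.a.0\{b} | -a-> t2
  t2 = a.0\{b} | -a-> t3
  t3 = 0\{b} | stopped
Coarsest stable partition (strong bisimilarity classes):
  B0 = {s0, t0}
  B1 = {s1, t1}
  B2 = {s2, t2}
  B3 = {s3, t3}
s0 ∈ B0, t0 ∈ B0 → same block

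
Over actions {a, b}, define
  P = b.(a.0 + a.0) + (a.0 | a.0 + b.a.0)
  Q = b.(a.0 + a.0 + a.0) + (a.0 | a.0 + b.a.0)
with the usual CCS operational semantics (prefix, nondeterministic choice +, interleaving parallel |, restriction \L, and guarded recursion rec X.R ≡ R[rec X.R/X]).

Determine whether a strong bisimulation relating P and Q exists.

P's transition system — 7 states:
  m0 = b.(a.0 + a.0) + (a.0 | a.0 + b.a.0) → --a--▸ m1, --a--▸ m2, --b--▸ m3, --b--▸ m4
  m1 = 0 | a.0 → --a--▸ m5
  m2 = a.0 | 0 → --a--▸ m5
  m3 = a.0 → --a--▸ m6
  m4 = a.0 + a.0 → --a--▸ m6
  m5 = 0 | 0 → deadlocked
  m6 = 0 → deadlocked
Q's transition system — 7 states:
  n0 = b.(a.0 + a.0 + a.0) + (a.0 | a.0 + b.a.0) → --a--▸ n1, --a--▸ n2, --b--▸ n3, --b--▸ n4
  n1 = 0 | a.0 → --a--▸ n5
  n2 = a.0 | 0 → --a--▸ n5
  n3 = a.0 → --a--▸ n6
  n4 = a.0 + a.0 + a.0 → --a--▸ n6
  n5 = 0 | 0 → deadlocked
  n6 = 0 → deadlocked
Partition-refinement fixed point:
  B0 = {m0, n0}
  B1 = {m1, m2, m3, m4, n1, n2, n3, n4}
  B2 = {m5, m6, n5, n6}
m0 ∈ B0, n0 ∈ B0 → same block

P ~ Q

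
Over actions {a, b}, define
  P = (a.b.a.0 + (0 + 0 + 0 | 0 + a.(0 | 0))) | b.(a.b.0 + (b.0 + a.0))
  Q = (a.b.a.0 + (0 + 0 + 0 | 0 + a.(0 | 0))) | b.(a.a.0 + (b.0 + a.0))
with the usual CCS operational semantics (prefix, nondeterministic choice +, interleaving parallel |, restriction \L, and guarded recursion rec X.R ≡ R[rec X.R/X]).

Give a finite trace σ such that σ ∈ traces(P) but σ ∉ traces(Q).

baabb

LTS(P): 20 reachable states
  p0 = (a.b.a.0 + (0 + 0 + 0 | 0 + a.(0 | 0))) | b.(a.b.0 + (b.0 + a.0)) | =a=> p1, =a=> p2, =b=> p3
  p1 = 0 | 0 | b.(a.b.0 + (b.0 + a.0)) | =b=> p4
  p2 = b.a.0 | b.(a.b.0 + (b.0 + a.0)) | =b=> p5, =b=> p6
  p3 = (a.b.a.0 + (0 + 0 + 0 | 0 + a.(0 | 0))) | (a.b.0 + (b.0 + a.0)) | =a=> p4, =a=> p6, =a=> p7, =a=> p8, =b=> p7
  p4 = 0 | 0 | (a.b.0 + (b.0 + a.0)) | =a=> p10, =a=> p9, =b=> p9
  p5 = a.0 | b.(a.b.0 + (b.0 + a.0)) | =a=> p11, =b=> p12
  p6 = b.a.0 | (a.b.0 + (b.0 + a.0)) | =a=> p13, =a=> p14, =b=> p12, =b=> p13
  p7 = (a.b.a.0 + (0 + 0 + 0 | 0 + a.(0 | 0))) | 0 | =a=> p13, =a=> p9
  p8 = (a.b.a.0 + (0 + 0 + 0 | 0 + a.(0 | 0))) | b.0 | =a=> p10, =a=> p14, =b=> p7
  p9 = 0 | 0 | 0 | deadlocked
  p10 = 0 | 0 | b.0 | =b=> p9
  p11 = 0 | b.(a.b.0 + (b.0 + a.0)) | =b=> p15
  p12 = a.0 | (a.b.0 + (b.0 + a.0)) | =a=> p15, =a=> p16, =a=> p17, =b=> p16
  p13 = b.a.0 | 0 | =b=> p16
  p14 = b.a.0 | b.0 | =b=> p13, =b=> p17
  p15 = 0 | (a.b.0 + (b.0 + a.0)) | =a=> p18, =a=> p19, =b=> p18
  p16 = a.0 | 0 | =a=> p18
  p17 = a.0 | b.0 | =a=> p19, =b=> p16
  p18 = 0 | 0 | deadlocked
  p19 = 0 | b.0 | =b=> p18
LTS(Q): 20 reachable states
  q0 = (a.b.a.0 + (0 + 0 + 0 | 0 + a.(0 | 0))) | b.(a.a.0 + (b.0 + a.0)) | =a=> q1, =a=> q2, =b=> q3
  q1 = 0 | 0 | b.(a.a.0 + (b.0 + a.0)) | =b=> q4
  q2 = b.a.0 | b.(a.a.0 + (b.0 + a.0)) | =b=> q5, =b=> q6
  q3 = (a.b.a.0 + (0 + 0 + 0 | 0 + a.(0 | 0))) | (a.a.0 + (b.0 + a.0)) | =a=> q4, =a=> q6, =a=> q7, =a=> q8, =b=> q7
  q4 = 0 | 0 | (a.a.0 + (b.0 + a.0)) | =a=> q10, =a=> q9, =b=> q9
  q5 = a.0 | b.(a.a.0 + (b.0 + a.0)) | =a=> q11, =b=> q12
  q6 = b.a.0 | (a.a.0 + (b.0 + a.0)) | =a=> q13, =a=> q14, =b=> q12, =b=> q13
  q7 = (a.b.a.0 + (0 + 0 + 0 | 0 + a.(0 | 0))) | 0 | =a=> q13, =a=> q9
  q8 = (a.b.a.0 + (0 + 0 + 0 | 0 + a.(0 | 0))) | a.0 | =a=> q10, =a=> q14, =a=> q7
  q9 = 0 | 0 | 0 | deadlocked
  q10 = 0 | 0 | a.0 | =a=> q9
  q11 = 0 | b.(a.a.0 + (b.0 + a.0)) | =b=> q15
  q12 = a.0 | (a.a.0 + (b.0 + a.0)) | =a=> q15, =a=> q16, =a=> q17, =b=> q16
  q13 = b.a.0 | 0 | =b=> q16
  q14 = b.a.0 | a.0 | =a=> q13, =b=> q17
  q15 = 0 | (a.a.0 + (b.0 + a.0)) | =a=> q18, =a=> q19, =b=> q18
  q16 = a.0 | 0 | =a=> q18
  q17 = a.0 | a.0 | =a=> q16, =a=> q19
  q18 = 0 | 0 | deadlocked
  q19 = 0 | a.0 | =a=> q18
Executing baabb from P (initial set {p0}):
  step 1 (b): {p3}
  step 2 (a): {p4, p6, p7, p8}
  step 3 (a): {p10, p13, p14, p9}
  step 4 (b): {p13, p16, p17, p9}
  step 5 (b): {p16}
  — P admits the full trace.
Executing baabb from Q (initial set {q0}):
  step 1 (b): {q3}
  step 2 (a): {q4, q6, q7, q8}
  step 3 (a): {q10, q13, q14, q7, q9}
  step 4 (b): {q16, q17}
  step 5 (b): ∅ (Q stuck)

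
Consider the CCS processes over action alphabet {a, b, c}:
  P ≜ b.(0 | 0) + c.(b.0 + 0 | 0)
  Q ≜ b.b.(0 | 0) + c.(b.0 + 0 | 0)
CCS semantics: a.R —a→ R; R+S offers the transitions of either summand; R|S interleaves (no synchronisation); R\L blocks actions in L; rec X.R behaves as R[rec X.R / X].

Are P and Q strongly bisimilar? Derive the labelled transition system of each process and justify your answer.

NO

P's transition system — 4 states:
  p0 = b.(0 | 0) + c.(b.0 + 0 | 0) | -b-> p1, -c-> p2
  p1 = 0 | 0 | deadlocked
  p2 = b.0 + 0 | 0 | -b-> p3
  p3 = 0 | deadlocked
Q's transition system — 5 states:
  q0 = b.b.(0 | 0) + c.(b.0 + 0 | 0) | -b-> q1, -c-> q2
  q1 = b.(0 | 0) | -b-> q3
  q2 = b.0 + 0 | 0 | -b-> q4
  q3 = 0 | 0 | deadlocked
  q4 = 0 | deadlocked
Bisimilarity quotient blocks:
  B0 = {p0}
  B1 = {p1, p3, q3, q4}
  B2 = {p2, q1, q2}
  B3 = {q0}
p0 ∈ B0, q0 ∈ B3 → different blocks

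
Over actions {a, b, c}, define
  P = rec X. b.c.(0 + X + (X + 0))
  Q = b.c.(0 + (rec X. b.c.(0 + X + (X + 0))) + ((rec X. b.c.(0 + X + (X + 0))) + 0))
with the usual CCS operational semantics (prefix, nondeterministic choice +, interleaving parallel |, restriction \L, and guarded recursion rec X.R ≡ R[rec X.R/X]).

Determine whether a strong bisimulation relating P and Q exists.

YES

Reachable graph of P (3 states):
  p0 = rec X. b.c.(0 + X + (X + 0)) has moves --b--▸ p1
  p1 = c.(0 + (rec X. b.c.(0 + X + (X + 0))) + ((rec X. b.c.(0 + X + (X + 0))) + 0)) has moves --c--▸ p2
  p2 = 0 + (rec X. b.c.(0 + X + (X + 0))) + ((rec X. b.c.(0 + X + (X + 0))) + 0) has moves --b--▸ p1
Reachable graph of Q (3 states):
  q0 = b.c.(0 + (rec X. b.c.(0 + X + (X + 0))) + ((rec X. b.c.(0 + X + (X + 0))) + 0)) has moves --b--▸ q1
  q1 = c.(0 + (rec X. b.c.(0 + X + (X + 0))) + ((rec X. b.c.(0 + X + (X + 0))) + 0)) has moves --c--▸ q2
  q2 = 0 + (rec X. b.c.(0 + X + (X + 0))) + ((rec X. b.c.(0 + X + (X + 0))) + 0) has moves --b--▸ q1
Coarsest stable partition (strong bisimilarity classes):
  B0 = {p0, p2, q0, q2}
  B1 = {p1, q1}
p0 ∈ B0, q0 ∈ B0 → same block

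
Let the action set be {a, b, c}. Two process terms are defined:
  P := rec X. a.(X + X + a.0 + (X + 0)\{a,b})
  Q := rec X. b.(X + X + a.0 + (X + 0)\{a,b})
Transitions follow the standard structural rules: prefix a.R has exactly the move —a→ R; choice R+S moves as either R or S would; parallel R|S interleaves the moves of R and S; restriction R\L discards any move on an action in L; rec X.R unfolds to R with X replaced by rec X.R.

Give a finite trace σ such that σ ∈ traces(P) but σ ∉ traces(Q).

a

LTS(P): 3 reachable states
  u0 = rec X. a.(X + X + a.0 + (X + 0)\{a,b}) | —a→ u1
  u1 = (rec X. a.(X + X + a.0 + (X + 0)\{a,b})) + (rec X. a.(X + X + a.0 + (X + 0)\{a,b})) + a.0 + ((rec X. a.(X + X + a.0 + (X + 0)\{a,b})) + 0)\{a,b} | —a→ u1, —a→ u2
  u2 = 0 | ·
LTS(Q): 3 reachable states
  v0 = rec X. b.(X + X + a.0 + (X + 0)\{a,b}) | —b→ v1
  v1 = (rec X. b.(X + X + a.0 + (X + 0)\{a,b})) + (rec X. b.(X + X + a.0 + (X + 0)\{a,b})) + a.0 + ((rec X. b.(X + X + a.0 + (X + 0)\{a,b})) + 0)\{a,b} | —a→ v2, —b→ v1
  v2 = 0 | ·
Trace ⟨a⟩ through P, begin at {u0}:
  after a @ step 1: {u1}
  — P admits the full trace.
Trace ⟨a⟩ through Q, begin at {v0}:
  after a @ step 1: no successor for Q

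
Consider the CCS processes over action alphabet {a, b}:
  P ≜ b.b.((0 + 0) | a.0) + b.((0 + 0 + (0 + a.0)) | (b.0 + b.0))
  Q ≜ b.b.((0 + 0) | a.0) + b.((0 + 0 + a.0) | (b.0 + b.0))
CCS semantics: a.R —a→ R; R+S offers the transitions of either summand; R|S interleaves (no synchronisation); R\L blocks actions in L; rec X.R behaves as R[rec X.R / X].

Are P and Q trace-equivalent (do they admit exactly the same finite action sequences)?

Reachable graph of P (8 states):
  s0 = b.b.((0 + 0) | a.0) + b.((0 + 0 + (0 + a.0)) | (b.0 + b.0)) → —b→ s1, —b→ s2
  s1 = (0 + 0 + (0 + a.0)) | (b.0 + b.0) → —a→ s3, —b→ s4
  s2 = b.((0 + 0) | a.0) → —b→ s5
  s3 = 0 | (b.0 + b.0) → —b→ s6
  s4 = (0 + 0 + (0 + a.0)) | 0 → —a→ s6
  s5 = (0 + 0) | a.0 → —a→ s7
  s6 = 0 | 0 → stopped
  s7 = (0 + 0) | 0 → stopped
Reachable graph of Q (8 states):
  t0 = b.b.((0 + 0) | a.0) + b.((0 + 0 + a.0) | (b.0 + b.0)) → —b→ t1, —b→ t2
  t1 = (0 + 0 + a.0) | (b.0 + b.0) → —a→ t3, —b→ t4
  t2 = b.((0 + 0) | a.0) → —b→ t5
  t3 = 0 | (b.0 + b.0) → —b→ t6
  t4 = (0 + 0 + a.0) | 0 → —a→ t6
  t5 = (0 + 0) | a.0 → —a→ t7
  t6 = 0 | 0 → stopped
  t7 = (0 + 0) | 0 → stopped
Coarsest stable partition (strong bisimilarity classes):
  B0 = {s0, t0}
  B1 = {s1, t1}
  B2 = {s3, t3}
  B3 = {s6, s7, t6, t7}
  B4 = {s4, s5, t4, t5}
  B5 = {s2, t2}
s0 ∈ B0, t0 ∈ B0 → same block
Bisimilar ⇒ trace-equivalent.

YES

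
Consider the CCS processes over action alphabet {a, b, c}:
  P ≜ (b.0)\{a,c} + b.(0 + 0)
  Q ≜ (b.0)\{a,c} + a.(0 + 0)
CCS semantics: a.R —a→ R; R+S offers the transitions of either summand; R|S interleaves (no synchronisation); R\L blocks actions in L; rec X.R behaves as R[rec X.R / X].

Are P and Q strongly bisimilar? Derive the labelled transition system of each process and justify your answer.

not bisimilar

LTS(P): 3 reachable states
  m0 = (b.0)\{a,c} + b.(0 + 0) → -b-> m1, -b-> m2
  m1 = 0 + 0 → stopped
  m2 = 0\{a,c} → stopped
LTS(Q): 3 reachable states
  n0 = (b.0)\{a,c} + a.(0 + 0) → -a-> n1, -b-> n2
  n1 = 0 + 0 → stopped
  n2 = 0\{a,c} → stopped
Partition-refinement fixed point:
  B0 = {m0}
  B1 = {m1, m2, n1, n2}
  B2 = {n0}
m0 ∈ B0, n0 ∈ B2 → different blocks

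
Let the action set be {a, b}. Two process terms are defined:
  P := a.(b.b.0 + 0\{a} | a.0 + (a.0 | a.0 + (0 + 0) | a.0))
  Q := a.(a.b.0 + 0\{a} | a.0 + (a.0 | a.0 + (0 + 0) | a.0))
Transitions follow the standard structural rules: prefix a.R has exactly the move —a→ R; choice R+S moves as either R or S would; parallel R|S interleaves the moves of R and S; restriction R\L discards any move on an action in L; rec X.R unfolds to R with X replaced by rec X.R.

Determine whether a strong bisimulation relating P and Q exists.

not bisimilar

P's transition system — 9 states:
  p0 = a.(b.b.0 + 0\{a} | a.0 + (a.0 | a.0 + (0 + 0) | a.0)) :: -a-> p1
  p1 = b.b.0 + 0\{a} | a.0 + (a.0 | a.0 + (0 + 0) | a.0) :: -a-> p2, -a-> p3, -a-> p4, -a-> p5, -b-> p6
  p2 = (0 + 0) | 0 :: stopped
  p3 = 0 | a.0 :: -a-> p7
  p4 = 0\{a} | 0 :: stopped
  p5 = a.0 | 0 :: -a-> p7
  p6 = b.0 :: -b-> p8
  p7 = 0 | 0 :: stopped
  p8 = 0 :: stopped
Q's transition system — 9 states:
  q0 = a.(a.b.0 + 0\{a} | a.0 + (a.0 | a.0 + (0 + 0) | a.0)) :: -a-> q1
  q1 = a.b.0 + 0\{a} | a.0 + (a.0 | a.0 + (0 + 0) | a.0) :: -a-> q2, -a-> q3, -a-> q4, -a-> q5, -a-> q6
  q2 = (0 + 0) | 0 :: stopped
  q3 = 0 | a.0 :: -a-> q7
  q4 = 0\{a} | 0 :: stopped
  q5 = a.0 | 0 :: -a-> q7
  q6 = b.0 :: -b-> q8
  q7 = 0 | 0 :: stopped
  q8 = 0 :: stopped
Partition-refinement fixed point:
  B0 = {p0}
  B1 = {p1}
  B2 = {p6, q6}
  B3 = {p2, p4, p7, p8, q2, q4, q7, q8}
  B4 = {p3, p5, q3, q5}
  B5 = {q0}
  B6 = {q1}
p0 ∈ B0, q0 ∈ B5 → different blocks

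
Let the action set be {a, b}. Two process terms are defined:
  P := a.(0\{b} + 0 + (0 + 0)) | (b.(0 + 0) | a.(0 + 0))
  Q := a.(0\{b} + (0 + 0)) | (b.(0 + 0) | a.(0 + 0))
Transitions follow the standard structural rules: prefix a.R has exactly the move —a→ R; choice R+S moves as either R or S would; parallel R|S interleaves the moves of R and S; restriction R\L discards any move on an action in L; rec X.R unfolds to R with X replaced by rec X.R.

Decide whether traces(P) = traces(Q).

traces(P) = traces(Q)

P's transition system — 8 states:
  p0 = a.(0\{b} + 0 + (0 + 0)) | (b.(0 + 0) | a.(0 + 0)) ⊢ =a=> p1, =a=> p2, =b=> p3
  p1 = (0\{b} + 0 + (0 + 0)) | (b.(0 + 0) | a.(0 + 0)) ⊢ =a=> p4, =b=> p5
  p2 = a.(0\{b} + 0 + (0 + 0)) | (b.(0 + 0) | (0 + 0)) ⊢ =a=> p4, =b=> p6
  p3 = a.(0\{b} + 0 + (0 + 0)) | ((0 + 0) | a.(0 + 0)) ⊢ =a=> p5, =a=> p6
  p4 = (0\{b} + 0 + (0 + 0)) | (b.(0 + 0) | (0 + 0)) ⊢ =b=> p7
  p5 = (0\{b} + 0 + (0 + 0)) | ((0 + 0) | a.(0 + 0)) ⊢ =a=> p7
  p6 = a.(0\{b} + 0 + (0 + 0)) | ((0 + 0) | (0 + 0)) ⊢ =a=> p7
  p7 = (0\{b} + 0 + (0 + 0)) | ((0 + 0) | (0 + 0)) ⊢ deadlocked
Q's transition system — 8 states:
  q0 = a.(0\{b} + (0 + 0)) | (b.(0 + 0) | a.(0 + 0)) ⊢ =a=> q1, =a=> q2, =b=> q3
  q1 = (0\{b} + (0 + 0)) | (b.(0 + 0) | a.(0 + 0)) ⊢ =a=> q4, =b=> q5
  q2 = a.(0\{b} + (0 + 0)) | (b.(0 + 0) | (0 + 0)) ⊢ =a=> q4, =b=> q6
  q3 = a.(0\{b} + (0 + 0)) | ((0 + 0) | a.(0 + 0)) ⊢ =a=> q5, =a=> q6
  q4 = (0\{b} + (0 + 0)) | (b.(0 + 0) | (0 + 0)) ⊢ =b=> q7
  q5 = (0\{b} + (0 + 0)) | ((0 + 0) | a.(0 + 0)) ⊢ =a=> q7
  q6 = a.(0\{b} + (0 + 0)) | ((0 + 0) | (0 + 0)) ⊢ =a=> q7
  q7 = (0\{b} + (0 + 0)) | ((0 + 0) | (0 + 0)) ⊢ deadlocked
Coarsest stable partition (strong bisimilarity classes):
  B0 = {p0, q0}
  B1 = {p3, q3}
  B2 = {p5, p6, q5, q6}
  B3 = {p7, q7}
  B4 = {p1, p2, q1, q2}
  B5 = {p4, q4}
p0 ∈ B0, q0 ∈ B0 → same block
Bisimilar ⇒ trace-equivalent.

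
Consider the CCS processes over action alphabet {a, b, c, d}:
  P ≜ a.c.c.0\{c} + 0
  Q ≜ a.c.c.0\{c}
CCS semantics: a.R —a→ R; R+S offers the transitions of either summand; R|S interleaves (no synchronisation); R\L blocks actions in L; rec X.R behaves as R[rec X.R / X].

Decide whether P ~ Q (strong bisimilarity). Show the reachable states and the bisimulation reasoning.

Reachable graph of P (4 states):
  m0 = a.c.c.0\{c} + 0 :: =a=> m1
  m1 = c.c.0\{c} :: =c=> m2
  m2 = c.0\{c} :: =c=> m3
  m3 = 0\{c} :: ∅
Reachable graph of Q (4 states):
  n0 = a.c.c.0\{c} :: =a=> n1
  n1 = c.c.0\{c} :: =c=> n2
  n2 = c.0\{c} :: =c=> n3
  n3 = 0\{c} :: ∅
Partition-refinement fixed point:
  B0 = {m0, n0}
  B1 = {m1, n1}
  B2 = {m2, n2}
  B3 = {m3, n3}
m0 ∈ B0, n0 ∈ B0 → same block

YES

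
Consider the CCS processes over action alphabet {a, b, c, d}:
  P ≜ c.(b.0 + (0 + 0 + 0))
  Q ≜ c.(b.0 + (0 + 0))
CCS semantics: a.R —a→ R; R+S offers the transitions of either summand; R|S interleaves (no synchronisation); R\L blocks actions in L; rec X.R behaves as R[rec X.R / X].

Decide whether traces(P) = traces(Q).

Reachable graph of P (3 states):
  m0 = c.(b.0 + (0 + 0 + 0)) has moves =c=> m1
  m1 = b.0 + (0 + 0 + 0) has moves =b=> m2
  m2 = 0 has moves ·
Reachable graph of Q (3 states):
  n0 = c.(b.0 + (0 + 0)) has moves =c=> n1
  n1 = b.0 + (0 + 0) has moves =b=> n2
  n2 = 0 has moves ·
Partition-refinement fixed point:
  B0 = {m0, n0}
  B1 = {m1, n1}
  B2 = {m2, n2}
m0 ∈ B0, n0 ∈ B0 → same block
Bisimilar ⇒ trace-equivalent.

trace-equivalent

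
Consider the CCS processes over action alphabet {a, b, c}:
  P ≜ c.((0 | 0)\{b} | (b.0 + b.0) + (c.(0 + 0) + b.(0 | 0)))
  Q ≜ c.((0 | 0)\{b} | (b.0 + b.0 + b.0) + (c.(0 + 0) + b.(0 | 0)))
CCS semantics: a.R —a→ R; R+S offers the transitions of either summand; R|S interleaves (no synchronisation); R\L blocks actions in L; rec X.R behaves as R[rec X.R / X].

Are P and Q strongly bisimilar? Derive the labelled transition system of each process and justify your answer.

bisimilar

P's transition system — 5 states:
  m0 = c.((0 | 0)\{b} | (b.0 + b.0) + (c.(0 + 0) + b.(0 | 0))) ⊢ —c→ m1
  m1 = (0 | 0)\{b} | (b.0 + b.0) + (c.(0 + 0) + b.(0 | 0)) ⊢ —b→ m2, —b→ m3, —c→ m4
  m2 = (0 | 0)\{b} | 0 ⊢ ·
  m3 = 0 | 0 ⊢ ·
  m4 = 0 + 0 ⊢ ·
Q's transition system — 5 states:
  n0 = c.((0 | 0)\{b} | (b.0 + b.0 + b.0) + (c.(0 + 0) + b.(0 | 0))) ⊢ —c→ n1
  n1 = (0 | 0)\{b} | (b.0 + b.0 + b.0) + (c.(0 + 0) + b.(0 | 0)) ⊢ —b→ n2, —b→ n3, —c→ n4
  n2 = (0 | 0)\{b} | 0 ⊢ ·
  n3 = 0 | 0 ⊢ ·
  n4 = 0 + 0 ⊢ ·
Partition-refinement fixed point:
  B0 = {m0, n0}
  B1 = {m1, n1}
  B2 = {m2, m3, m4, n2, n3, n4}
m0 ∈ B0, n0 ∈ B0 → same block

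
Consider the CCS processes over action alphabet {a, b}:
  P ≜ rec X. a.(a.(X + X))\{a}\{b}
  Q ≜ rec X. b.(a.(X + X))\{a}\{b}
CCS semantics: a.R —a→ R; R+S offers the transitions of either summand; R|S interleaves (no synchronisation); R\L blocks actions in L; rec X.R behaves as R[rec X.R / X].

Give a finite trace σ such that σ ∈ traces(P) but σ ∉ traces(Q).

Reachable graph of P (2 states):
  u0 = rec X. a.(a.(X + X))\{a}\{b} | --a--▸ u1
  u1 = (a.((rec X. a.(a.(X + X))\{a}\{b}) + (rec X. a.(a.(X + X))\{a}\{b})))\{a}\{b} | (no moves)
Reachable graph of Q (2 states):
  v0 = rec X. b.(a.(X + X))\{a}\{b} | --b--▸ v1
  v1 = (a.((rec X. b.(a.(X + X))\{a}\{b}) + (rec X. b.(a.(X + X))\{a}\{b})))\{a}\{b} | (no moves)
Executing a from P (initial set {u0}):
  step 1 (a): {u1}
  ✓ P
Executing a from Q (initial set {v0}):
  step 1 (a): ∅ (Q stuck)

a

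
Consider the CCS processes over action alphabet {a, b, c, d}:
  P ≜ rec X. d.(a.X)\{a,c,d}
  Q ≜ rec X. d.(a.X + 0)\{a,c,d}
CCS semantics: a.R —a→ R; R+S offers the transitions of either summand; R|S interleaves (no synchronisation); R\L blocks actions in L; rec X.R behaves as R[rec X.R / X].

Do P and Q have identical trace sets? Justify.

trace-equivalent

P's transition system — 2 states:
  m0 = rec X. d.(a.X)\{a,c,d} has moves ··d··> m1
  m1 = (a.(rec X. d.(a.X)\{a,c,d}))\{a,c,d} has moves stopped
Q's transition system — 2 states:
  n0 = rec X. d.(a.X + 0)\{a,c,d} has moves ··d··> n1
  n1 = (a.(rec X. d.(a.X + 0)\{a,c,d}) + 0)\{a,c,d} has moves stopped
Partition-refinement fixed point:
  B0 = {m0, n0}
  B1 = {m1, n1}
m0 ∈ B0, n0 ∈ B0 → same block
Bisimilar ⇒ trace-equivalent.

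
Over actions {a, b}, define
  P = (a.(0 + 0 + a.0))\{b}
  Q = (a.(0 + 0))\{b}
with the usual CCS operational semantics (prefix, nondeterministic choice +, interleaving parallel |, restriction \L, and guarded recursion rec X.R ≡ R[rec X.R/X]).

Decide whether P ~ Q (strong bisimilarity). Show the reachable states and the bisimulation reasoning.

not bisimilar

LTS(P): 3 reachable states
  u0 = (a.(0 + 0 + a.0))\{b} | --a--▸ u1
  u1 = (0 + 0 + a.0)\{b} | --a--▸ u2
  u2 = 0\{b} | (no moves)
LTS(Q): 2 reachable states
  v0 = (a.(0 + 0))\{b} | --a--▸ v1
  v1 = (0 + 0)\{b} | (no moves)
Bisimilarity quotient blocks:
  B0 = {u0}
  B1 = {u1, v0}
  B2 = {u2, v1}
u0 ∈ B0, v0 ∈ B1 → different blocks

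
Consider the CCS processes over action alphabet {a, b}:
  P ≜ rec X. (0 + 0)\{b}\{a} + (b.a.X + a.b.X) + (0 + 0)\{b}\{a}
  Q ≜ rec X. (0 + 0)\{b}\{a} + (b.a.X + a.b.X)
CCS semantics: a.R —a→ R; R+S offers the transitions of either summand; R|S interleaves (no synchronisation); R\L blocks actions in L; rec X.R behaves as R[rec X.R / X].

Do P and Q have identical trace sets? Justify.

LTS(P): 3 reachable states
  p0 = rec X. (0 + 0)\{b}\{a} + (b.a.X + a.b.X) + (0 + 0)\{b}\{a} :: =a=> p1, =b=> p2
  p1 = b.(rec X. (0 + 0)\{b}\{a} + (b.a.X + a.b.X) + (0 + 0)\{b}\{a}) :: =b=> p0
  p2 = a.(rec X. (0 + 0)\{b}\{a} + (b.a.X + a.b.X) + (0 + 0)\{b}\{a}) :: =a=> p0
LTS(Q): 3 reachable states
  q0 = rec X. (0 + 0)\{b}\{a} + (b.a.X + a.b.X) :: =a=> q1, =b=> q2
  q1 = b.(rec X. (0 + 0)\{b}\{a} + (b.a.X + a.b.X)) :: =b=> q0
  q2 = a.(rec X. (0 + 0)\{b}\{a} + (b.a.X + a.b.X)) :: =a=> q0
Bisimilarity quotient blocks:
  B0 = {p0, q0}
  B1 = {p2, q2}
  B2 = {p1, q1}
p0 ∈ B0, q0 ∈ B0 → same block
Bisimilar ⇒ trace-equivalent.

traces(P) = traces(Q)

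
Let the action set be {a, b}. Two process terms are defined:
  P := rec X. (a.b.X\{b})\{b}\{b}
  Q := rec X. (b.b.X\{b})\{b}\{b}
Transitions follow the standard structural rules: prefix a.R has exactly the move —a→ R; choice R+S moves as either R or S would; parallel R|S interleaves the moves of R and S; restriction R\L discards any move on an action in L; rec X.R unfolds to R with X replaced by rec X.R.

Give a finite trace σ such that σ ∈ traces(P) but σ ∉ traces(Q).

LTS(P): 2 reachable states
  s0 = rec X. (a.b.X\{b})\{b}\{b} → --a--▸ s1
  s1 = (b.(rec X. (a.b.X\{b})\{b}\{b})\{b})\{b}\{b} → deadlocked
LTS(Q): 1 reachable states
  t0 = rec X. (b.b.X\{b})\{b}\{b} → deadlocked
Run σ = ⟨a⟩ on P: start {s0}
  after a @ step 1: {s1}
  P completes σ.
Run σ = ⟨a⟩ on Q: start {t0}
  after a @ step 1: ∅ (Q stuck)

a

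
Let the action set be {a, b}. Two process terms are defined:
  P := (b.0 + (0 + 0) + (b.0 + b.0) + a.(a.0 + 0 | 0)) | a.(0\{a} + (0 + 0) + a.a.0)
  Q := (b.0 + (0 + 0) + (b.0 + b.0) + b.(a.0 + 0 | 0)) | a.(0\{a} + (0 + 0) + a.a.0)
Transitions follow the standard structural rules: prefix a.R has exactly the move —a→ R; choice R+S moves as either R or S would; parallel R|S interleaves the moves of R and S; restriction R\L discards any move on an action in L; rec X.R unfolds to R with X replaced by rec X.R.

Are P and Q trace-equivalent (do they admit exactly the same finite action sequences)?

Reachable graph of P (12 states):
  s0 = (b.0 + (0 + 0) + (b.0 + b.0) + a.(a.0 + 0 | 0)) | a.(0\{a} + (0 + 0) + a.a.0) → =a=> s1, =a=> s2, =b=> s3
  s1 = (a.0 + 0 | 0) | a.(0\{a} + (0 + 0) + a.a.0) → =a=> s3, =a=> s4
  s2 = (b.0 + (0 + 0) + (b.0 + b.0) + a.(a.0 + 0 | 0)) | (0\{a} + (0 + 0) + a.a.0) → =a=> s4, =a=> s5, =b=> s6
  s3 = 0 | a.(0\{a} + (0 + 0) + a.a.0) → =a=> s6
  s4 = (a.0 + 0 | 0) | (0\{a} + (0 + 0) + a.a.0) → =a=> s6, =a=> s7
  s5 = (b.0 + (0 + 0) + (b.0 + b.0) + a.(a.0 + 0 | 0)) | a.0 → =a=> s7, =a=> s8, =b=> s9
  s6 = 0 | (0\{a} + (0 + 0) + a.a.0) → =a=> s9
  s7 = (a.0 + 0 | 0) | a.0 → =a=> s10, =a=> s9
  s8 = (b.0 + (0 + 0) + (b.0 + b.0) + a.(a.0 + 0 | 0)) | 0 → =a=> s10, =b=> s11
  s9 = 0 | a.0 → =a=> s11
  s10 = (a.0 + 0 | 0) | 0 → =a=> s11
  s11 = 0 | 0 → deadlocked
Reachable graph of Q (12 states):
  t0 = (b.0 + (0 + 0) + (b.0 + b.0) + b.(a.0 + 0 | 0)) | a.(0\{a} + (0 + 0) + a.a.0) → =a=> t1, =b=> t2, =b=> t3
  t1 = (b.0 + (0 + 0) + (b.0 + b.0) + b.(a.0 + 0 | 0)) | (0\{a} + (0 + 0) + a.a.0) → =a=> t4, =b=> t5, =b=> t6
  t2 = (a.0 + 0 | 0) | a.(0\{a} + (0 + 0) + a.a.0) → =a=> t3, =a=> t5
  t3 = 0 | a.(0\{a} + (0 + 0) + a.a.0) → =a=> t6
  t4 = (b.0 + (0 + 0) + (b.0 + b.0) + b.(a.0 + 0 | 0)) | a.0 → =a=> t7, =b=> t8, =b=> t9
  t5 = (a.0 + 0 | 0) | (0\{a} + (0 + 0) + a.a.0) → =a=> t6, =a=> t8
  t6 = 0 | (0\{a} + (0 + 0) + a.a.0) → =a=> t9
  t7 = (b.0 + (0 + 0) + (b.0 + b.0) + b.(a.0 + 0 | 0)) | 0 → =b=> t10, =b=> t11
  t8 = (a.0 + 0 | 0) | a.0 → =a=> t10, =a=> t9
  t9 = 0 | a.0 → =a=> t11
  t10 = (a.0 + 0 | 0) | 0 → =a=> t11
  t11 = 0 | 0 → deadlocked
Executing aaaa from P (initial set {s0}):
  step 1 (a): {s1, s2}
  step 2 (a): {s3, s4, s5}
  step 3 (a): {s6, s7, s8}
  step 4 (a): {s10, s9}
  — P admits the full trace.
Executing aaaa from Q (initial set {t0}):
  step 1 (a): {t1}
  step 2 (a): {t4}
  step 3 (a): {t7}
  step 4 (a): ∅  — Q cannot continue

traces(P) ≠ traces(Q) — witness ⟨aaaa⟩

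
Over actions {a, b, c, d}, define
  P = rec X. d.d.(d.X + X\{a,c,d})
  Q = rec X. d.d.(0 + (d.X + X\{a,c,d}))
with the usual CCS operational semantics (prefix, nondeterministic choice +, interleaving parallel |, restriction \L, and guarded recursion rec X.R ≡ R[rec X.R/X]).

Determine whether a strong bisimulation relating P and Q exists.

P's transition system — 3 states:
  p0 = rec X. d.d.(d.X + X\{a,c,d}) → ··d··> p1
  p1 = d.(d.(rec X. d.d.(d.X + X\{a,c,d})) + (rec X. d.d.(d.X + X\{a,c,d}))\{a,c,d}) → ··d··> p2
  p2 = d.(rec X. d.d.(d.X + X\{a,c,d})) + (rec X. d.d.(d.X + X\{a,c,d}))\{a,c,d} → ··d··> p0
Q's transition system — 3 states:
  q0 = rec X. d.d.(0 + (d.X + X\{a,c,d})) → ··d··> q1
  q1 = d.(0 + (d.(rec X. d.d.(0 + (d.X + X\{a,c,d}))) + (rec X. d.d.(0 + (d.X + X\{a,c,d})))\{a,c,d})) → ··d··> q2
  q2 = 0 + (d.(rec X. d.d.(0 + (d.X + X\{a,c,d}))) + (rec X. d.d.(0 + (d.X + X\{a,c,d})))\{a,c,d}) → ··d··> q0
Partition-refinement fixed point:
  B0 = {p0, p1, p2, q0, q1, q2}
p0 ∈ B0, q0 ∈ B0 → same block

P ~ Q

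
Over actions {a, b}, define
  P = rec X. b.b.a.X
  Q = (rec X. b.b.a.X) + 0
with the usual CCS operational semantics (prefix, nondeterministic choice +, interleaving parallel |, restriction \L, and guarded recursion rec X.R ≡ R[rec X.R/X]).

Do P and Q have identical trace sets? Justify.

YES

P's transition system — 3 states:
  m0 = rec X. b.b.a.X ⊢ =b=> m1
  m1 = b.a.(rec X. b.b.a.X) ⊢ =b=> m2
  m2 = a.(rec X. b.b.a.X) ⊢ =a=> m0
Q's transition system — 4 states:
  n0 = (rec X. b.b.a.X) + 0 ⊢ =b=> n1
  n1 = b.a.(rec X. b.b.a.X) ⊢ =b=> n2
  n2 = a.(rec X. b.b.a.X) ⊢ =a=> n3
  n3 = rec X. b.b.a.X ⊢ =b=> n1
Partition-refinement fixed point:
  B0 = {m0, n0, n3}
  B1 = {m1, n1}
  B2 = {m2, n2}
m0 ∈ B0, n0 ∈ B0 → same block
Bisimilar ⇒ trace-equivalent.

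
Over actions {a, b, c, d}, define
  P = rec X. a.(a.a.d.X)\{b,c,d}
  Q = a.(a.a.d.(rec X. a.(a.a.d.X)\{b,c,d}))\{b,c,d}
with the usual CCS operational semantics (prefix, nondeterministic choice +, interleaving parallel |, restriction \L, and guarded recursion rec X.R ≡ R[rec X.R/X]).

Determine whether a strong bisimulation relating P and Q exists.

YES

LTS(P): 4 reachable states
  u0 = rec X. a.(a.a.d.X)\{b,c,d} :: --a--▸ u1
  u1 = (a.a.d.(rec X. a.(a.a.d.X)\{b,c,d}))\{b,c,d} :: --a--▸ u2
  u2 = (a.d.(rec X. a.(a.a.d.X)\{b,c,d}))\{b,c,d} :: --a--▸ u3
  u3 = (d.(rec X. a.(a.a.d.X)\{b,c,d}))\{b,c,d} :: (no moves)
LTS(Q): 4 reachable states
  v0 = a.(a.a.d.(rec X. a.(a.a.d.X)\{b,c,d}))\{b,c,d} :: --a--▸ v1
  v1 = (a.a.d.(rec X. a.(a.a.d.X)\{b,c,d}))\{b,c,d} :: --a--▸ v2
  v2 = (a.d.(rec X. a.(a.a.d.X)\{b,c,d}))\{b,c,d} :: --a--▸ v3
  v3 = (d.(rec X. a.(a.a.d.X)\{b,c,d}))\{b,c,d} :: (no moves)
Coarsest stable partition (strong bisimilarity classes):
  B0 = {u0, v0}
  B1 = {u1, v1}
  B2 = {u2, v2}
  B3 = {u3, v3}
u0 ∈ B0, v0 ∈ B0 → same block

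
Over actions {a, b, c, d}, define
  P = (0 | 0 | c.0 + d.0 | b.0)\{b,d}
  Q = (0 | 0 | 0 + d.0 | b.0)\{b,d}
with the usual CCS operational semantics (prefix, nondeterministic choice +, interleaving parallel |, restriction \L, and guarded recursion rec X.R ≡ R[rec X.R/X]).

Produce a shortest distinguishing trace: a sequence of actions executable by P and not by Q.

c

P's transition system — 2 states:
  s0 = (0 | 0 | c.0 + d.0 | b.0)\{b,d} has moves —c→ s1
  s1 = (0 | 0 | 0)\{b,d} has moves (no moves)
Q's transition system — 1 states:
  t0 = (0 | 0 | 0 + d.0 | b.0)\{b,d} has moves (no moves)
Run σ = ⟨c⟩ on P: start {s0}
  step 1 (c): {s1}
  P completes σ.
Run σ = ⟨c⟩ on Q: start {t0}
  step 1 (c): ∅  — Q cannot continue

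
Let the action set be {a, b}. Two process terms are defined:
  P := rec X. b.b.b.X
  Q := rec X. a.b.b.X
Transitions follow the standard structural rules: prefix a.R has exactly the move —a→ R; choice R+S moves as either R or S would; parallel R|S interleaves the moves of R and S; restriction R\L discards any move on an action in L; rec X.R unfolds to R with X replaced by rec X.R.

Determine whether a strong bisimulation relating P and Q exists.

LTS(P): 3 reachable states
  m0 = rec X. b.b.b.X → ··b··> m1
  m1 = b.b.(rec X. b.b.b.X) → ··b··> m2
  m2 = b.(rec X. b.b.b.X) → ··b··> m0
LTS(Q): 3 reachable states
  n0 = rec X. a.b.b.X → ··a··> n1
  n1 = b.b.(rec X. a.b.b.X) → ··b··> n2
  n2 = b.(rec X. a.b.b.X) → ··b··> n0
Partition-refinement fixed point:
  B0 = {m0, m1, m2}
  B1 = {n0}
  B2 = {n1}
  B3 = {n2}
m0 ∈ B0, n0 ∈ B1 → different blocks

P ≁ Q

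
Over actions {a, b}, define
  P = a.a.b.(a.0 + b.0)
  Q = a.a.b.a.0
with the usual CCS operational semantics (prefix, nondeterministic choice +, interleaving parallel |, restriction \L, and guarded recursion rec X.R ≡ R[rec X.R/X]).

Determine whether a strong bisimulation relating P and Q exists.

P's transition system — 5 states:
  u0 = a.a.b.(a.0 + b.0) ⊢ —a→ u1
  u1 = a.b.(a.0 + b.0) ⊢ —a→ u2
  u2 = b.(a.0 + b.0) ⊢ —b→ u3
  u3 = a.0 + b.0 ⊢ —a→ u4, —b→ u4
  u4 = 0 ⊢ ·
Q's transition system — 5 states:
  v0 = a.a.b.a.0 ⊢ —a→ v1
  v1 = a.b.a.0 ⊢ —a→ v2
  v2 = b.a.0 ⊢ —b→ v3
  v3 = a.0 ⊢ —a→ v4
  v4 = 0 ⊢ ·
Partition-refinement fixed point:
  B0 = {u0}
  B1 = {u1}
  B2 = {u2}
  B3 = {u3}
  B4 = {u4, v4}
  B5 = {v0}
  B6 = {v1}
  B7 = {v2}
  B8 = {v3}
u0 ∈ B0, v0 ∈ B5 → different blocks

P ≁ Q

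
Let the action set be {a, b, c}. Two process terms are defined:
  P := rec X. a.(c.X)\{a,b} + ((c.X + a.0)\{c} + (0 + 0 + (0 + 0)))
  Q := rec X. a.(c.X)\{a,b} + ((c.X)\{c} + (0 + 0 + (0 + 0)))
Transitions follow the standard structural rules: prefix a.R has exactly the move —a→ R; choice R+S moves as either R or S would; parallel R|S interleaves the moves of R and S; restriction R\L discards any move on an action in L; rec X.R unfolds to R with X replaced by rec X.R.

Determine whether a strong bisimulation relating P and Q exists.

Reachable graph of P (4 states):
  u0 = rec X. a.(c.X)\{a,b} + ((c.X + a.0)\{c} + (0 + 0 + (0 + 0))) ⊢ —a→ u1, —a→ u2
  u1 = (c.(rec X. a.(c.X)\{a,b} + ((c.X + a.0)\{c} + (0 + 0 + (0 + 0)))))\{a,b} ⊢ —c→ u3
  u2 = 0\{c} ⊢ stopped
  u3 = (rec X. a.(c.X)\{a,b} + ((c.X + a.0)\{c} + (0 + 0 + (0 + 0))))\{a,b} ⊢ stopped
Reachable graph of Q (3 states):
  v0 = rec X. a.(c.X)\{a,b} + ((c.X)\{c} + (0 + 0 + (0 + 0))) ⊢ —a→ v1
  v1 = (c.(rec X. a.(c.X)\{a,b} + ((c.X)\{c} + (0 + 0 + (0 + 0)))))\{a,b} ⊢ —c→ v2
  v2 = (rec X. a.(c.X)\{a,b} + ((c.X)\{c} + (0 + 0 + (0 + 0))))\{a,b} ⊢ stopped
Coarsest stable partition (strong bisimilarity classes):
  B0 = {u0}
  B1 = {u1, v1}
  B2 = {u2, u3, v2}
  B3 = {v0}
u0 ∈ B0, v0 ∈ B3 → different blocks

NO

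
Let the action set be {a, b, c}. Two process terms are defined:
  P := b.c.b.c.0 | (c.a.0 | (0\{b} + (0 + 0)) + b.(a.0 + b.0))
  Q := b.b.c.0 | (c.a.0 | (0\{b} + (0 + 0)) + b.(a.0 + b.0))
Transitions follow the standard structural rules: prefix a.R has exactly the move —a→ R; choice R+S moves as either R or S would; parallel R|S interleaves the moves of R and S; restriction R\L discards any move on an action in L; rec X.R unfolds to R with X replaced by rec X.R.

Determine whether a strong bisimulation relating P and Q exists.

Reachable graph of P (25 states):
  p0 = b.c.b.c.0 | (c.a.0 | (0\{b} + (0 + 0)) + b.(a.0 + b.0)) ⊢ --b--▸ p1, --b--▸ p2, --c--▸ p3
  p1 = b.c.b.c.0 | (a.0 + b.0) ⊢ --a--▸ p4, --b--▸ p4, --b--▸ p5
  p2 = c.b.c.0 | (c.a.0 | (0\{b} + (0 + 0)) + b.(a.0 + b.0)) ⊢ --b--▸ p5, --c--▸ p6, --c--▸ p7
  p3 = b.c.b.c.0 | (a.0 | (0\{b} + (0 + 0))) ⊢ --a--▸ p8, --b--▸ p7
  p4 = b.c.b.c.0 | 0 ⊢ --b--▸ p9
  p5 = c.b.c.0 | (a.0 + b.0) ⊢ --a--▸ p9, --b--▸ p9, --c--▸ p10
  p6 = b.c.0 | (c.a.0 | (0\{b} + (0 + 0)) + b.(a.0 + b.0)) ⊢ --b--▸ p10, --b--▸ p11, --c--▸ p12
  p7 = c.b.c.0 | (a.0 | (0\{b} + (0 + 0))) ⊢ --a--▸ p13, --c--▸ p12
  p8 = b.c.b.c.0 | (0 | (0\{b} + (0 + 0))) ⊢ --b--▸ p13
  p9 = c.b.c.0 | 0 ⊢ --c--▸ p14
  p10 = b.c.0 | (a.0 + b.0) ⊢ --a--▸ p14, --b--▸ p14, --b--▸ p15
  p11 = c.0 | (c.a.0 | (0\{b} + (0 + 0)) + b.(a.0 + b.0)) ⊢ --b--▸ p15, --c--▸ p16, --c--▸ p17
  p12 = b.c.0 | (a.0 | (0\{b} + (0 + 0))) ⊢ --a--▸ p18, --b--▸ p17
  p13 = c.b.c.0 | (0 | (0\{b} + (0 + 0))) ⊢ --c--▸ p18
  p14 = b.c.0 | 0 ⊢ --b--▸ p19
  p15 = c.0 | (a.0 + b.0) ⊢ --a--▸ p19, --b--▸ p19, --c--▸ p20
  p16 = 0 | (c.a.0 | (0\{b} + (0 + 0)) + b.(a.0 + b.0)) ⊢ --b--▸ p20, --c--▸ p21
  p17 = c.0 | (a.0 | (0\{b} + (0 + 0))) ⊢ --a--▸ p22, --c--▸ p21
  p18 = b.c.0 | (0 | (0\{b} + (0 + 0))) ⊢ --b--▸ p22
  p19 = c.0 | 0 ⊢ --c--▸ p23
  p20 = 0 | (a.0 + b.0) ⊢ --a--▸ p23, --b--▸ p23
  p21 = 0 | (a.0 | (0\{b} + (0 + 0))) ⊢ --a--▸ p24
  p22 = c.0 | (0 | (0\{b} + (0 + 0))) ⊢ --c--▸ p24
  p23 = 0 | 0 ⊢ ·
  p24 = 0 | (0 | (0\{b} + (0 + 0))) ⊢ ·
Reachable graph of Q (20 states):
  q0 = b.b.c.0 | (c.a.0 | (0\{b} + (0 + 0)) + b.(a.0 + b.0)) ⊢ --b--▸ q1, --b--▸ q2, --c--▸ q3
  q1 = b.b.c.0 | (a.0 + b.0) ⊢ --a--▸ q4, --b--▸ q4, --b--▸ q5
  q2 = b.c.0 | (c.a.0 | (0\{b} + (0 + 0)) + b.(a.0 + b.0)) ⊢ --b--▸ q5, --b--▸ q6, --c--▸ q7
  q3 = b.b.c.0 | (a.0 | (0\{b} + (0 + 0))) ⊢ --a--▸ q8, --b--▸ q7
  q4 = b.b.c.0 | 0 ⊢ --b--▸ q9
  q5 = b.c.0 | (a.0 + b.0) ⊢ --a--▸ q9, --b--▸ q10, --b--▸ q9
  q6 = c.0 | (c.a.0 | (0\{b} + (0 + 0)) + b.(a.0 + b.0)) ⊢ --b--▸ q10, --c--▸ q11, --c--▸ q12
  q7 = b.c.0 | (a.0 | (0\{b} + (0 + 0))) ⊢ --a--▸ q13, --b--▸ q12
  q8 = b.b.c.0 | (0 | (0\{b} + (0 + 0))) ⊢ --b--▸ q13
  q9 = b.c.0 | 0 ⊢ --b--▸ q14
  q10 = c.0 | (a.0 + b.0) ⊢ --a--▸ q14, --b--▸ q14, --c--▸ q15
  q11 = 0 | (c.a.0 | (0\{b} + (0 + 0)) + b.(a.0 + b.0)) ⊢ --b--▸ q15, --c--▸ q16
  q12 = c.0 | (a.0 | (0\{b} + (0 + 0))) ⊢ --a--▸ q17, --c--▸ q16
  q13 = b.c.0 | (0 | (0\{b} + (0 + 0))) ⊢ --b--▸ q17
  q14 = c.0 | 0 ⊢ --c--▸ q18
  q15 = 0 | (a.0 + b.0) ⊢ --a--▸ q18, --b--▸ q18
  q16 = 0 | (a.0 | (0\{b} + (0 + 0))) ⊢ --a--▸ q19
  q17 = c.0 | (0 | (0\{b} + (0 + 0))) ⊢ --c--▸ q19
  q18 = 0 | 0 ⊢ ·
  q19 = 0 | (0 | (0\{b} + (0 + 0))) ⊢ ·
Coarsest stable partition (strong bisimilarity classes):
  B0 = {p0}
  B1 = {p1}
  B2 = {p5}
  B3 = {p13, p9}
  B4 = {p14, p18, q13, q9}
  B5 = {p19, p22, q14, q17}
  B6 = {p23, p24, q18, q19}
  B7 = {p10, q5}
  B8 = {p15, q10}
  B9 = {p20, q15}
  B10 = {p4, p8}
  B11 = {p3}
  B12 = {p7}
  B13 = {p12, q7}
  B14 = {p17, q12}
  B15 = {p21, q16}
  B16 = {p2}
  B17 = {p6, q2}
  B18 = {p11, q6}
  B19 = {p16, q11}
  B20 = {q0}
  B21 = {q3}
  B22 = {q4, q8}
  B23 = {q1}
p0 ∈ B0, q0 ∈ B20 → different blocks

not bisimilar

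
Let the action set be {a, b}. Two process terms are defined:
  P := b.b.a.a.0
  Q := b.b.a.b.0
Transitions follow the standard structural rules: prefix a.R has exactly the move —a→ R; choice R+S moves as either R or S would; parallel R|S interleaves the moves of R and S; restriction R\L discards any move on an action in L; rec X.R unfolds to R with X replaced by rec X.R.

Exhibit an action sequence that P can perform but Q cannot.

LTS(P): 5 reachable states
  p0 = b.b.a.a.0 has moves --b--▸ p1
  p1 = b.a.a.0 has moves --b--▸ p2
  p2 = a.a.0 has moves --a--▸ p3
  p3 = a.0 has moves --a--▸ p4
  p4 = 0 has moves ∅
LTS(Q): 5 reachable states
  q0 = b.b.a.b.0 has moves --b--▸ q1
  q1 = b.a.b.0 has moves --b--▸ q2
  q2 = a.b.0 has moves --a--▸ q3
  q3 = b.0 has moves --b--▸ q4
  q4 = 0 has moves ∅
Executing bbaa from P (initial set {p0}):
  after b @ step 1: {p1}
  after b @ step 2: {p2}
  after a @ step 3: {p3}
  after a @ step 4: {p4}
  — P admits the full trace.
Executing bbaa from Q (initial set {q0}):
  after b @ step 1: {q1}
  after b @ step 2: {q2}
  after a @ step 3: {q3}
  after a @ step 4: no successor for Q

bbaa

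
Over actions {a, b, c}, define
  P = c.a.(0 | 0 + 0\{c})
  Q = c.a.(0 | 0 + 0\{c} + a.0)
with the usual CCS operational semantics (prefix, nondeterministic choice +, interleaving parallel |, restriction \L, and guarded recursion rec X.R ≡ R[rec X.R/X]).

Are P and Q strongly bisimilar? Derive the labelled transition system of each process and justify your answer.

NO

Reachable graph of P (3 states):
  m0 = c.a.(0 | 0 + 0\{c}) has moves --c--▸ m1
  m1 = a.(0 | 0 + 0\{c}) has moves --a--▸ m2
  m2 = 0 | 0 + 0\{c} has moves ∅
Reachable graph of Q (4 states):
  n0 = c.a.(0 | 0 + 0\{c} + a.0) has moves --c--▸ n1
  n1 = a.(0 | 0 + 0\{c} + a.0) has moves --a--▸ n2
  n2 = 0 | 0 + 0\{c} + a.0 has moves --a--▸ n3
  n3 = 0 has moves ∅
Coarsest stable partition (strong bisimilarity classes):
  B0 = {m0}
  B1 = {m1, n2}
  B2 = {m2, n3}
  B3 = {n0}
  B4 = {n1}
m0 ∈ B0, n0 ∈ B3 → different blocks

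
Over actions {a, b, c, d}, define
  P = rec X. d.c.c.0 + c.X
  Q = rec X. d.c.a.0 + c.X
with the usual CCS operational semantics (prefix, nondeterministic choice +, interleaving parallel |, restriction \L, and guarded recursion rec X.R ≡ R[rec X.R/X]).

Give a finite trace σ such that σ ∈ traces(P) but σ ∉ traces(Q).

dcc

P's transition system — 4 states:
  u0 = rec X. d.c.c.0 + c.X → --c--▸ u0, --d--▸ u1
  u1 = c.c.0 → --c--▸ u2
  u2 = c.0 → --c--▸ u3
  u3 = 0 → deadlocked
Q's transition system — 4 states:
  v0 = rec X. d.c.a.0 + c.X → --c--▸ v0, --d--▸ v1
  v1 = c.a.0 → --c--▸ v2
  v2 = a.0 → --a--▸ v3
  v3 = 0 → deadlocked
Executing dcc from P (initial set {u0}):
  [1] d ⇒ {u1}
  [2] c ⇒ {u2}
  [3] c ⇒ {u3}
  ✓ P
Executing dcc from Q (initial set {v0}):
  [1] d ⇒ {v1}
  [2] c ⇒ {v2}
  [3] c ⇒ no successor for Q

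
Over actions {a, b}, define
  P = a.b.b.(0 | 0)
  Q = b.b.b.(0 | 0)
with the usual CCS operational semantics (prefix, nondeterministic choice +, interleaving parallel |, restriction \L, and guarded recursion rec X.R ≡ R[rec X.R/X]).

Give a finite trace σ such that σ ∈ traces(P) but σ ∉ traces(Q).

a

P's transition system — 4 states:
  p0 = a.b.b.(0 | 0) | =a=> p1
  p1 = b.b.(0 | 0) | =b=> p2
  p2 = b.(0 | 0) | =b=> p3
  p3 = 0 | 0 | ·
Q's transition system — 4 states:
  q0 = b.b.b.(0 | 0) | =b=> q1
  q1 = b.b.(0 | 0) | =b=> q2
  q2 = b.(0 | 0) | =b=> q3
  q3 = 0 | 0 | ·
Run σ = ⟨a⟩ on P: start {p0}
  [1] a ⇒ {p1}
  — P admits the full trace.
Run σ = ⟨a⟩ on Q: start {q0}
  [1] a ⇒ ∅ (Q stuck)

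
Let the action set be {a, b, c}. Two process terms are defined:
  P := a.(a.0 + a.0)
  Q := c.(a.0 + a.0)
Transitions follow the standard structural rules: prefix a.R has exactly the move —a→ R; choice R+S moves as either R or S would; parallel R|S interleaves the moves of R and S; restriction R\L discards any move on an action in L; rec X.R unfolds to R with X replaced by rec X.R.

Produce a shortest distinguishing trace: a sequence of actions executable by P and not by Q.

a

Reachable graph of P (3 states):
  s0 = a.(a.0 + a.0) has moves ··a··> s1
  s1 = a.0 + a.0 has moves ··a··> s2
  s2 = 0 has moves (no moves)
Reachable graph of Q (3 states):
  t0 = c.(a.0 + a.0) has moves ··c··> t1
  t1 = a.0 + a.0 has moves ··a··> t2
  t2 = 0 has moves (no moves)
Run σ = ⟨a⟩ on P: start {s0}
  after a @ step 1: {s1}
  ✓ P
Run σ = ⟨a⟩ on Q: start {t0}
  after a @ step 1: ∅ (Q stuck)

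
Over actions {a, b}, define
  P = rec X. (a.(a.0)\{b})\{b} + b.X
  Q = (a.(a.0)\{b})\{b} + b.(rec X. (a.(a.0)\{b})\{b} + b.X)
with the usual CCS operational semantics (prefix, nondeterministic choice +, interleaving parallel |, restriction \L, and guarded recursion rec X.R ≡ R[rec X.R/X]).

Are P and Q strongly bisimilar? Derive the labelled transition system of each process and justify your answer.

P ~ Q

Reachable graph of P (3 states):
  s0 = rec X. (a.(a.0)\{b})\{b} + b.X has moves =a=> s1, =b=> s0
  s1 = (a.0)\{b}\{b} has moves =a=> s2
  s2 = 0\{b}\{b} has moves ·
Reachable graph of Q (4 states):
  t0 = (a.(a.0)\{b})\{b} + b.(rec X. (a.(a.0)\{b})\{b} + b.X) has moves =a=> t1, =b=> t2
  t1 = (a.0)\{b}\{b} has moves =a=> t3
  t2 = rec X. (a.(a.0)\{b})\{b} + b.X has moves =a=> t1, =b=> t2
  t3 = 0\{b}\{b} has moves ·
Coarsest stable partition (strong bisimilarity classes):
  B0 = {s0, t0, t2}
  B1 = {s1, t1}
  B2 = {s2, t3}
s0 ∈ B0, t0 ∈ B0 → same block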